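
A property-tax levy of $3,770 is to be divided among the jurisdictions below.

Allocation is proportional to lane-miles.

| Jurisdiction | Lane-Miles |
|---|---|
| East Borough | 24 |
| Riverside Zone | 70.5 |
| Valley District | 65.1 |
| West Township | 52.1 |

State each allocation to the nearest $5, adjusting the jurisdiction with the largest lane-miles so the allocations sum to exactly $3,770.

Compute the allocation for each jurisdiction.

East Borough: $425 · Riverside Zone: $1,255 · Valley District: $1,160 · West Township: $930

Lane-miles total: 24 + 70.5 + 65.1 + 52.1 = 211.7.
Unrounded shares: East Borough 427.40; Riverside Zone 1,255.48; Valley District 1,159.32; West Township 927.81.
At nearest $5: East Borough $425; Riverside Zone $1,255; Valley District $1,160; West Township $930. Sum = $3,770.
Sum already equals the total — no adjustment.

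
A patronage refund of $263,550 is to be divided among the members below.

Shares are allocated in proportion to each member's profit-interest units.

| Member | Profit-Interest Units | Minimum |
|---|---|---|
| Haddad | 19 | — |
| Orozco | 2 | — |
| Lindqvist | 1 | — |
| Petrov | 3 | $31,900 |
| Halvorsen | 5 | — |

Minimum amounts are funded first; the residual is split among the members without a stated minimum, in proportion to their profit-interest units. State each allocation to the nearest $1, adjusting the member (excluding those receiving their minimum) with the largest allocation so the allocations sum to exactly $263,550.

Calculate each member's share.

Guaranteed amounts: Petrov $31,900. Remaining pool $231,650.
Remaining pool split over remaining profit-interest units 27: Haddad 163,012.96 → $163,013; Orozco 17,159.26 → $17,159; Lindqvist 8,579.63 → $8,580; Halvorsen 42,898.15 → $42,898.

Haddad: $163,013; Orozco: $17,159; Lindqvist: $8,580; Petrov: $31,900; Halvorsen: $42,898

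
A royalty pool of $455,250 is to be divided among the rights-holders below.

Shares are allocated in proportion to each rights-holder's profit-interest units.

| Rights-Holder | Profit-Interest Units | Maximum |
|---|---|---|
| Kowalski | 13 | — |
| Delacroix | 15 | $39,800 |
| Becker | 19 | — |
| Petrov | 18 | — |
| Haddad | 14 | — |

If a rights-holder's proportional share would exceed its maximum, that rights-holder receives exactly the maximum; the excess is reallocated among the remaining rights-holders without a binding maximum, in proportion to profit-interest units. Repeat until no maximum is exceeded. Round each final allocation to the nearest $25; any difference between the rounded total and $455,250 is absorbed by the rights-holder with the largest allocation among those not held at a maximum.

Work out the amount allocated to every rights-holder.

Combined profit-interest units = 79.
Pro-rata shares before constraints: Kowalski 74,914.56; Delacroix 86,439.87; Becker 109,490.51; Petrov 103,727.85; Haddad 80,677.22.
Held at cap: Delacroix ($39,800); residual $415,450 reallocated over remaining profit-interest units 64.
Remaining shares: Kowalski 84,388.28 → $84,400; Becker 123,336.72 → $123,325; Petrov 116,845.31 → $116,850; Haddad 90,879.69 → $90,875.

Kowalski: $84,400 · Delacroix: $39,800 · Becker: $123,325 · Petrov: $116,850 · Haddad: $90,875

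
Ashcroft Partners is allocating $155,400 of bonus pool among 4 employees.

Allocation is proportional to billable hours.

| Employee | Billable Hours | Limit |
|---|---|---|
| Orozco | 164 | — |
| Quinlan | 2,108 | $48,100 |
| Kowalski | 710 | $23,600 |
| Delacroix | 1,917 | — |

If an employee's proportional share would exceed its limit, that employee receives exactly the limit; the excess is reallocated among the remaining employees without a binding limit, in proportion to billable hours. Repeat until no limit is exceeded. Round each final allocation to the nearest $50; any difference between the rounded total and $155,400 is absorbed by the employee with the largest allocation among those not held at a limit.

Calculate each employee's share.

Orozco: $6,600 · Quinlan: $48,100 · Kowalski: $23,600 · Delacroix: $77,100

Sum of billable hours: 4,899.
Unconstrained shares: Orozco 5,202.20; Quinlan 66,867.36; Kowalski 22,521.74; Delacroix 60,808.70.
Held at cap: Quinlan ($48,100); residual $107,300 reallocated over remaining billable hours 2,791.
Held at cap: Kowalski ($23,600); residual $83,700 reallocated over remaining billable hours 2,081.
Remaining shares: Orozco 6,596.25 → $6,600; Delacroix 77,103.75 → $77,100.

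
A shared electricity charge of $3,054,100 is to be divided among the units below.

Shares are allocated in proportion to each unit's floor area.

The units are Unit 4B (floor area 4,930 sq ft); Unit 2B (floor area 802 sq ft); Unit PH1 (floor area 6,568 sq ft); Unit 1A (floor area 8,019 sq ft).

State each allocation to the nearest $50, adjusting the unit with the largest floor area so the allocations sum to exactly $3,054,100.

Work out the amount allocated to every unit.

Sum of floor area: 20,319.
Pro-rata amounts: Unit 4B 4,930/20,319 × $3,054,100 = 741,016.44; Unit 2B 802/20,319 × $3,054,100 = 120,546.69; Unit PH1 6,568/20,319 × $3,054,100 = 987,220.28; Unit 1A 8,019/20,319 × $3,054,100 = 1,205,316.60.
Rounded to nearest $50: Unit 4B $741,000; Unit 2B $120,550; Unit PH1 $987,200; Unit 1A $1,205,300. Sum = $3,054,050.
Difference $3,054,100 − $3,054,050 = +$50 applied to largest floor area (Unit 1A): Unit 1A becomes $1,205,350.

Unit 4B: $741,000 · Unit 2B: $120,550 · Unit PH1: $987,200 · Unit 1A: $1,205,350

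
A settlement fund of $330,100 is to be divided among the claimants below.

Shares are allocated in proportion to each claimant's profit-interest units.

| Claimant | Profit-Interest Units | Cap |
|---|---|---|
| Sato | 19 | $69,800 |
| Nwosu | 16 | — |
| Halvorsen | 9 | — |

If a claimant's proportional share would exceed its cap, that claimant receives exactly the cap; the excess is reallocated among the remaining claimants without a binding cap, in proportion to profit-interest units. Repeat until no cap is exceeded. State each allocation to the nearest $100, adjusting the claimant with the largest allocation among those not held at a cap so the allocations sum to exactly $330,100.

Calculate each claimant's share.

Sato: $69,800 | Nwosu: $166,600 | Halvorsen: $93,700

Total profit-interest units = 44.
Unconstrained shares: Sato 142,543.18; Nwosu 120,036.36; Halvorsen 67,520.45.
Capped: Sato ($69,800); remaining pool $260,300 reallocated over remaining profit-interest units 25.
Shares after redistribution: Nwosu 166,592.00 → $166,600; Halvorsen 93,708.00 → $93,700.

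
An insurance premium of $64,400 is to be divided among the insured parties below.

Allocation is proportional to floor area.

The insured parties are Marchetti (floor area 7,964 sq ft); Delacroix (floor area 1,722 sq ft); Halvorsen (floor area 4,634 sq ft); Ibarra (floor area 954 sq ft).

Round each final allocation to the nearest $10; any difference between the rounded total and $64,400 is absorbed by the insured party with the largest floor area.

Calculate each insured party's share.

Marchetti: $33,580 | Delacroix: $7,260 | Halvorsen: $19,540 | Ibarra: $4,020

Combined floor area = 7,964 + 1,722 + 4,634 + 954 = 15,274.
Pro-rata amounts: Marchetti 33,578.74; Delacroix 7,260.49; Halvorsen 19,538.41; Ibarra 4,022.36.
After rounding ($10): Marchetti $33,580; Delacroix $7,260; Halvorsen $19,540; Ibarra $4,020. Sum = $64,400.
No rounding difference to absorb.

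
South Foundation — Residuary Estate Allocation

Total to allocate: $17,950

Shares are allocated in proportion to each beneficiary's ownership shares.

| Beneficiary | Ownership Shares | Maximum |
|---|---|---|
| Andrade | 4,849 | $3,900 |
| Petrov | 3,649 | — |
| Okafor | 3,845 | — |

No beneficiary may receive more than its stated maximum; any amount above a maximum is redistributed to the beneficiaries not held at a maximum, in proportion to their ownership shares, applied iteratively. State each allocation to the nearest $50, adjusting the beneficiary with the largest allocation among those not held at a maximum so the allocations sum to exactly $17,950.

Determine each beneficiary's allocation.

Andrade: $3,900 · Petrov: $6,850 · Okafor: $7,200

Combined ownership shares = 12,343.
Unconstrained shares: Andrade 7,051.73; Petrov 5,306.62; Okafor 5,591.65.
Held at cap: Andrade ($3,900); residual $14,050 reallocated over remaining ownership shares 7,494.
Shares after redistribution: Petrov 6,841.27 → $6,850; Okafor 7,208.73 → $7,200.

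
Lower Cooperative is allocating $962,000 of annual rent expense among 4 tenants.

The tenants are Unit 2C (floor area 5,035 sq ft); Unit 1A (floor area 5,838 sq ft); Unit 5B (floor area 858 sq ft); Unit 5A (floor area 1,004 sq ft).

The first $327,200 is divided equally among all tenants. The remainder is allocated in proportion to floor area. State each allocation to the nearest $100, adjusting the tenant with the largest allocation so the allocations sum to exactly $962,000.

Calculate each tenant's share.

Unit 2C: $332,800 · Unit 1A: $372,800 · Unit 5B: $124,600 · Unit 5A: $131,800

$327,200 shared equally gives $81,800 per tenant.
Remainder $634,800 by floor area (total 12,735): Unit 2C 250,979.03 → $251,000; Unit 1A 291,006.08 → $291,000; Unit 5B 42,768.62 → $42,800; Unit 5A 50,046.27 → $50,000.
Totals: Unit 2C $81,800 + $251,000 = $332,800; Unit 1A $81,800 + $291,000 = $372,800; Unit 5B $81,800 + $42,800 = $124,600; Unit 5A $81,800 + $50,000 = $131,800.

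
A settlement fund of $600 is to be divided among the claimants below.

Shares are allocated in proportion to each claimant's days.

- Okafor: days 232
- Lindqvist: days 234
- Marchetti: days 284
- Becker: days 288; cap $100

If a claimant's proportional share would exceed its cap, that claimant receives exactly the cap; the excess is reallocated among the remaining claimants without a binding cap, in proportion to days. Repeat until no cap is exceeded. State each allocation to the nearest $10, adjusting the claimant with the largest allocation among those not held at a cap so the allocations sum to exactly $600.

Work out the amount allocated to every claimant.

Okafor: $150; Lindqvist: $160; Marchetti: $190; Becker: $100

Days total: 1,038.
Unconstrained shares: Okafor 134.10; Lindqvist 135.26; Marchetti 164.16; Becker 166.47.
Held at cap: Becker ($100); remaining pool $500 reallocated over remaining days 750.
Redistributed shares: Okafor 154.67 → $150; Lindqvist 156.00 → $160; Marchetti 189.33 → $190.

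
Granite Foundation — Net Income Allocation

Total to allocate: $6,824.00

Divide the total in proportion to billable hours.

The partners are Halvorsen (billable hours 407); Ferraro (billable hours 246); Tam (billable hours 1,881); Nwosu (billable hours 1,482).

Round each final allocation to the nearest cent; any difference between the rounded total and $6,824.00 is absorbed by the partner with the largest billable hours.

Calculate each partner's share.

Sum of billable hours: 407 + 246 + 1,881 + 1,482 = 4,016.
Unrounded shares: Halvorsen 691.5757; Ferraro 418.0040; Tam 3,196.2012; Nwosu 2,518.2191.
After rounding (cent): Halvorsen $691.58; Ferraro $418.00; Tam $3,196.20; Nwosu $2,518.22. Sum = $6,824.00.
Sum already equals the total — no adjustment.

Halvorsen: $691.58; Ferraro: $418.00; Tam: $3,196.20; Nwosu: $2,518.22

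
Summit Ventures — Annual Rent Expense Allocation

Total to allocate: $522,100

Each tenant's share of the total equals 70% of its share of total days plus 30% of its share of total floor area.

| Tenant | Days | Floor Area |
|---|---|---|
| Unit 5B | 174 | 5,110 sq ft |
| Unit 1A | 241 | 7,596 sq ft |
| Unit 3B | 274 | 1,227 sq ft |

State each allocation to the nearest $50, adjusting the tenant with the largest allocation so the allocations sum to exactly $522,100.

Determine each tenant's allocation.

Totals — days 689, floor area 13,933.
Combined weights (70% days + 30% floor area): Unit 5B 0.2868; Unit 1A 0.4084; Unit 3B 0.3048.
Pro-rata amounts: Unit 5B 149,740.63; Unit 1A 213,226.56; Unit 3B 159,132.82.
At nearest $50: Unit 5B $149,750; Unit 1A $213,250; Unit 3B $159,150. Sum = $522,150.
Difference $522,100 − $522,150 = −$50 applied to largest allocation (Unit 1A): Unit 1A becomes $213,200.

Unit 5B: $149,750 · Unit 1A: $213,200 · Unit 3B: $159,150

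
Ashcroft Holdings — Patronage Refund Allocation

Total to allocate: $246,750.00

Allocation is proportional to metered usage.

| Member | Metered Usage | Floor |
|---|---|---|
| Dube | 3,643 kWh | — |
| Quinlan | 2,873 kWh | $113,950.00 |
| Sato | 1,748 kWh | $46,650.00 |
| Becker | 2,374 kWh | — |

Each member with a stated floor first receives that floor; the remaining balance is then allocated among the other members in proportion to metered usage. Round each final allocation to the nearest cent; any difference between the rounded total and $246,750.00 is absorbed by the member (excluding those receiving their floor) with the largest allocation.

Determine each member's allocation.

Guaranteed amounts: Quinlan $113,950.00; Sato $46,650.00. Remaining pool $86,150.00.
Remaining pool split over remaining metered usage 6,017: Dube 52,159.6227 → $52,159.62; Becker 33,990.3773 → $33,990.38.

Dube: $52,159.62; Quinlan: $113,950.00; Sato: $46,650.00; Becker: $33,990.38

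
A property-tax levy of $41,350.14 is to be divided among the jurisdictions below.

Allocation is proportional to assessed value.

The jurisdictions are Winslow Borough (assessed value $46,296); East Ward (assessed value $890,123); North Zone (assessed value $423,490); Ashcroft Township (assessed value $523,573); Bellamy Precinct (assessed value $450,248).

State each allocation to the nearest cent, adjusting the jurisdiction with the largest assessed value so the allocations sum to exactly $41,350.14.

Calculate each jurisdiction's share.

Winslow Borough: $820.29 | East Ward: $15,771.62 | North Zone: $7,503.60 | Ashcroft Township: $9,276.92 | Bellamy Precinct: $7,977.71

Total assessed value = 46,296 + 890,123 + 423,490 + 523,573 + 450,248 = 2,333,730.
Raw shares: Winslow Borough 820.2946; East Ward 15,771.6234; North Zone 7,503.5976; Ashcroft Township 9,276.9159; Bellamy Precinct 7,977.7086.
At nearest cent: Winslow Borough $820.29; East Ward $15,771.62; North Zone $7,503.60; Ashcroft Township $9,276.92; Bellamy Precinct $7,977.71. Sum = $41,350.14.
Sum already equals the total — no adjustment.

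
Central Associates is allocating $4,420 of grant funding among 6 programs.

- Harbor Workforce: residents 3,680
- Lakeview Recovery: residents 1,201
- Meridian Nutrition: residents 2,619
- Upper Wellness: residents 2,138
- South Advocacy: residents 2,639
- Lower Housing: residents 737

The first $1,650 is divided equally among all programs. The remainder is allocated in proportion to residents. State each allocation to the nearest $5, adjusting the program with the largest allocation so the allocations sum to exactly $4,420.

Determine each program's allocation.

Equal tier: $1,650 ÷ 6 = $275 apiece.
Remainder $2,770 by residents (total 13,014): Harbor Workforce 783.28 → $785; Lakeview Recovery 255.63 → $255; Meridian Nutrition 557.45 → $555; Upper Wellness 455.07 → $455; South Advocacy 561.71 → $560; Lower Housing 156.87 → $155.
Rounding difference +$5 on remainder applied to Harbor Workforce.
Totals: Harbor Workforce $275 + $790 = $1,065; Lakeview Recovery $275 + $255 = $530; Meridian Nutrition $275 + $555 = $830; Upper Wellness $275 + $455 = $730; South Advocacy $275 + $560 = $835; Lower Housing $275 + $155 = $430.

Harbor Workforce: $1,065; Lakeview Recovery: $530; Meridian Nutrition: $830; Upper Wellness: $730; South Advocacy: $835; Lower Housing: $430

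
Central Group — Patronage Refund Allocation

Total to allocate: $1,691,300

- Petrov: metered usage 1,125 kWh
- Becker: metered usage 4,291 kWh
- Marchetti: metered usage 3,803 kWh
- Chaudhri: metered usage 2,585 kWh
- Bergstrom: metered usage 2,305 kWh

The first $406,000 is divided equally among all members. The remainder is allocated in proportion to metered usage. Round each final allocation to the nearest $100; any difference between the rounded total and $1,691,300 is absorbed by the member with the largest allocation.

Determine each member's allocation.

$406,000 shared equally gives $81,200 per member.
Remainder $1,285,300 by metered usage (total 14,109): Petrov 102,485.12 → $102,500; Becker 390,901.01 → $390,900; Marchetti 346,445.24 → $346,400; Chaudhri 235,488.02 → $235,500; Bergstrom 209,980.62 → $210,000.
Totals: Petrov $81,200 + $102,500 = $183,700; Becker $81,200 + $390,900 = $472,100; Marchetti $81,200 + $346,400 = $427,600; Chaudhri $81,200 + $235,500 = $316,700; Bergstrom $81,200 + $210,000 = $291,200.

Petrov: $183,700 | Becker: $472,100 | Marchetti: $427,600 | Chaudhri: $316,700 | Bergstrom: $291,200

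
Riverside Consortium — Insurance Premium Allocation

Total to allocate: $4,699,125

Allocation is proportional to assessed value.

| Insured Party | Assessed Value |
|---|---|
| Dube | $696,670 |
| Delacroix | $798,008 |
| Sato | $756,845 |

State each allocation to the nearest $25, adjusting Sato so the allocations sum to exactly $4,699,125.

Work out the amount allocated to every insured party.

Dube: $1,454,000; Delacroix: $1,665,500; Sato: $1,579,625

Sum of assessed value: 2,251,523.
Unrounded shares: Dube 696,670/2,251,523 × $4,699,125 = 1,454,011.09; Delacroix 798,008/2,251,523 × $4,699,125 = 1,665,512.34; Sato 756,845/2,251,523 × $4,699,125 = 1,579,601.57.
After rounding ($25): Dube $1,454,000; Delacroix $1,665,500; Sato $1,579,600. Sum = $4,699,100.
Difference $4,699,125 − $4,699,100 = +$25 applied to Sato: Sato becomes $1,579,625.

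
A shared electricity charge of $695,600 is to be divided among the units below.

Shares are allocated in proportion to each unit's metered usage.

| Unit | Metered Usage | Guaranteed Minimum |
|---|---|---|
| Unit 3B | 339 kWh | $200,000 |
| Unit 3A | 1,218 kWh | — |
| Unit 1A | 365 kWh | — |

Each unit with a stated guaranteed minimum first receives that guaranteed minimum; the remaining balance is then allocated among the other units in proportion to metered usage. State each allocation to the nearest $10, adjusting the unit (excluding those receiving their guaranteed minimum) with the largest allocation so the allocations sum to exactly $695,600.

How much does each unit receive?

Fund the minimums — Unit 3B $200,000. Remaining pool $495,600.
Remaining pool split over remaining metered usage 1,583: Unit 3A 381,327.10 → $381,330; Unit 1A 114,272.90 → $114,270.

Unit 3B: $200,000 · Unit 3A: $381,330 · Unit 1A: $114,270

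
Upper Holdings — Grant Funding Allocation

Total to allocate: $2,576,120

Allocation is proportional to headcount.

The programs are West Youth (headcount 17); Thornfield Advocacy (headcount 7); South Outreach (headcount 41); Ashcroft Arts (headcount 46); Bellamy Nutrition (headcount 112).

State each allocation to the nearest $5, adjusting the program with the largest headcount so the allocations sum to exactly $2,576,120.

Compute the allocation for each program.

West Youth: $196,385 · Thornfield Advocacy: $80,865 · South Outreach: $473,635 · Ashcroft Arts: $531,395 · Bellamy Nutrition: $1,293,840

Headcount total: 223.
Pro-rata amounts: West Youth 17/223 × $2,576,120 = 196,385.83; Thornfield Advocacy 7/223 × $2,576,120 = 80,864.75; South Outreach 41/223 × $2,576,120 = 473,636.41; Ashcroft Arts 46/223 × $2,576,120 = 531,396.95; Bellamy Nutrition 112/223 × $2,576,120 = 1,293,836.05.
At nearest $5: West Youth $196,385; Thornfield Advocacy $80,865; South Outreach $473,635; Ashcroft Arts $531,395; Bellamy Nutrition $1,293,835. Sum = $2,576,115.
Difference $2,576,120 − $2,576,115 = +$5 applied to largest headcount (Bellamy Nutrition): Bellamy Nutrition becomes $1,293,840.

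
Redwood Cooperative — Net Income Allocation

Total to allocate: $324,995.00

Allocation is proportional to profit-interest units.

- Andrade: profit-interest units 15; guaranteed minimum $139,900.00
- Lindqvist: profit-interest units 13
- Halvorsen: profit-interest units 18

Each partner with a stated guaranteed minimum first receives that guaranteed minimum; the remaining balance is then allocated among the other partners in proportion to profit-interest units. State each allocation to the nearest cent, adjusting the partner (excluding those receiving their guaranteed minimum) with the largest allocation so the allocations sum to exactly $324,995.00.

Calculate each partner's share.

Andrade: $139,900.00 · Lindqvist: $77,620.48 · Halvorsen: $107,474.52

Minimums first: Andrade $139,900.00. Residual $185,095.00.
Residual split over remaining profit-interest units 31: Lindqvist 77,620.4839 → $77,620.48; Halvorsen 107,474.5161 → $107,474.52.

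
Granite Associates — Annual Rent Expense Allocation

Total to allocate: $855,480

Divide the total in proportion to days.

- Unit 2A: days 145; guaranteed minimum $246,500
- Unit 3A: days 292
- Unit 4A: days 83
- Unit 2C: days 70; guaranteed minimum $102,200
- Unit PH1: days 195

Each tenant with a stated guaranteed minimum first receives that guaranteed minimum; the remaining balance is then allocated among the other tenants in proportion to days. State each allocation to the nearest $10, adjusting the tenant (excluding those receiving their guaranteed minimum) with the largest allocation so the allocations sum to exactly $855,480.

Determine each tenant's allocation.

Fund the minimums — Unit 2A $246,500; Unit 2C $102,200. Balance $506,780.
Balance split over remaining days 570: Unit 3A 259,613.61 → $259,610; Unit 4A 73,794.28 → $73,790; Unit PH1 173,372.11 → $173,370.
Rounding difference +$10 applied to Unit 3A → $259,620.

Unit 2A: $246,500 | Unit 3A: $259,620 | Unit 4A: $73,790 | Unit 2C: $102,200 | Unit PH1: $173,370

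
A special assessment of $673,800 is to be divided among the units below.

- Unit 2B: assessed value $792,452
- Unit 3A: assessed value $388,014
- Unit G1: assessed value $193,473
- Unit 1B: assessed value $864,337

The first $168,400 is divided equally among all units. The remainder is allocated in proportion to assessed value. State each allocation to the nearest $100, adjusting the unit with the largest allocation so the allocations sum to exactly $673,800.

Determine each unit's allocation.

First tranche $168,400 split equally: $42,100 each.
Remainder $505,400 by assessed value (total 2,238,276): Unit 2B 178,934.70 → $178,900; Unit 3A 87,613.09 → $87,600; Unit G1 43,685.97 → $43,700; Unit 1B 195,166.24 → $195,200.
Totals: Unit 2B $42,100 + $178,900 = $221,000; Unit 3A $42,100 + $87,600 = $129,700; Unit G1 $42,100 + $43,700 = $85,800; Unit 1B $42,100 + $195,200 = $237,300.

Unit 2B: $221,000; Unit 3A: $129,700; Unit G1: $85,800; Unit 1B: $237,300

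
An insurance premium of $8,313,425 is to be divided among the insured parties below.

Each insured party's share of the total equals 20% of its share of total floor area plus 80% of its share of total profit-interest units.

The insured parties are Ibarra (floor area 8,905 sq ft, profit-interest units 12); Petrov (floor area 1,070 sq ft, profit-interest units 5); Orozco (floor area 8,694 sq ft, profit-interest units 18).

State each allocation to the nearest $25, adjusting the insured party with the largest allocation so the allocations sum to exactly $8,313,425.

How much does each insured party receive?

Totals — floor area 18,669, profit-interest units 35.
Blended shares (20% floor area + 80% profit-interest units): Ibarra 0.3697; Petrov 0.1257; Orozco 0.5046.
Pro-rata amounts: Ibarra 3,073,344.40; Petrov 1,045,401.28; Orozco 4,194,679.32.
After rounding ($25): Ibarra $3,073,350; Petrov $1,045,400; Orozco $4,194,675. Sum = $8,313,425.
Rounded total matches; no reconciliation needed.

Ibarra: $3,073,350 · Petrov: $1,045,400 · Orozco: $4,194,675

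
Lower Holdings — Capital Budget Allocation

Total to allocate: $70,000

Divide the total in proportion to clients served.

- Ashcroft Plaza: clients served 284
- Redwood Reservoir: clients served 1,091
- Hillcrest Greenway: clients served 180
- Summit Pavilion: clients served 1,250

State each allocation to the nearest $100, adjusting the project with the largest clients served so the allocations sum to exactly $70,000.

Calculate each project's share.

Clients served total: 284 + 1,091 + 180 + 1,250 = 2,805.
Proportional shares: Ashcroft Plaza 7,087.34; Redwood Reservoir 27,226.38; Hillcrest Greenway 4,491.98; Summit Pavilion 31,194.30.
Rounded to nearest $100: Ashcroft Plaza $7,100; Redwood Reservoir $27,200; Hillcrest Greenway $4,500; Summit Pavilion $31,200. Sum = $70,000.
Rounded total matches; no reconciliation needed.

Ashcroft Plaza: $7,100; Redwood Reservoir: $27,200; Hillcrest Greenway: $4,500; Summit Pavilion: $31,200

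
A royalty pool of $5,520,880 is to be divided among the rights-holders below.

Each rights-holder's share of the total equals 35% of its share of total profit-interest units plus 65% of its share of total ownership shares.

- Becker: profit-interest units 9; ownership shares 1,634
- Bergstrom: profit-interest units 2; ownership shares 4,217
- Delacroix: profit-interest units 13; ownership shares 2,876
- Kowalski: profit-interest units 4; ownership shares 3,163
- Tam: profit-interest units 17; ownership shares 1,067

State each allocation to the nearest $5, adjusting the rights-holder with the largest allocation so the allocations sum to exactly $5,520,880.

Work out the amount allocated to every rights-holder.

Becker: $839,015 · Bergstrom: $1,253,820 · Delacroix: $1,354,760 · Kowalski: $1,047,785 · Tam: $1,025,500

Totals — profit-interest units 45, ownership shares 12,957.
Combined weights (35% profit-interest units + 65% ownership shares): Becker 0.1520; Bergstrom 0.2271; Delacroix 0.2454; Kowalski 0.1898; Tam 0.1857.
Proportional shares: Becker 839,014.40; Bergstrom 1,253,821.09; Delacroix 1,354,759.56; Kowalski 1,047,785.50; Tam 1,025,499.45.
After rounding ($5): Becker $839,015; Bergstrom $1,253,820; Delacroix $1,354,760; Kowalski $1,047,785; Tam $1,025,500. Sum = $5,520,880.
Sum already equals the total — no adjustment.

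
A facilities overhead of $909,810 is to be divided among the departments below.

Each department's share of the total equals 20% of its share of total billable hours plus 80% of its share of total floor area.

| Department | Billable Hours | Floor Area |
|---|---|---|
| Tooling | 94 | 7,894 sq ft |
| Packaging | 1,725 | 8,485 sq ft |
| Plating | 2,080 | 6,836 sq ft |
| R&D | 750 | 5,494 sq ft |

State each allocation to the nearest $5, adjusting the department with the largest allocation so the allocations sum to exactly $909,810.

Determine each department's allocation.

Totals — billable hours 4,649, floor area 28,709.
Blended shares (20% billable hours + 80% floor area): Tooling 0.2240; Packaging 0.3107; Plating 0.2800; R&D 0.1854.
Pro-rata amounts: Tooling 203,812.64; Packaging 282,633.42; Plating 254,721.69; R&D 168,642.25.
After rounding ($5): Tooling $203,815; Packaging $282,635; Plating $254,720; R&D $168,640. Sum = $909,810.
Sum already equals the total — no adjustment.

Tooling: $203,815 | Packaging: $282,635 | Plating: $254,720 | R&D: $168,640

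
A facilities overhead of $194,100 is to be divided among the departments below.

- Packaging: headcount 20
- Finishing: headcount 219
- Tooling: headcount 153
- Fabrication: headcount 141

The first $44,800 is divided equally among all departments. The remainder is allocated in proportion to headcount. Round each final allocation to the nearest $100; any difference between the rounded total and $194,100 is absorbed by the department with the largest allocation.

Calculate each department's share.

First tranche $44,800 split equally: $11,200 each.
Remainder $149,300 by headcount (total 533): Packaging 5,602.25 → $5,600; Finishing 61,344.65 → $61,300; Tooling 42,857.22 → $42,900; Fabrication 39,495.87 → $39,500.
Totals: Packaging $11,200 + $5,600 = $16,800; Finishing $11,200 + $61,300 = $72,500; Tooling $11,200 + $42,900 = $54,100; Fabrication $11,200 + $39,500 = $50,700.

Packaging: $16,800 · Finishing: $72,500 · Tooling: $54,100 · Fabrication: $50,700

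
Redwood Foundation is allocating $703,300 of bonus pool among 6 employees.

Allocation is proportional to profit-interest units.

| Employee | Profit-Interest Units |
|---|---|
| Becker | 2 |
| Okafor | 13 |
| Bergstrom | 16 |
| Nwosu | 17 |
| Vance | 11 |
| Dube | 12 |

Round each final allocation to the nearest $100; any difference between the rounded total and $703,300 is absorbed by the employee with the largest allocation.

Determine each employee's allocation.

Becker: $19,800 · Okafor: $128,800 · Bergstrom: $158,500 · Nwosu: $168,300 · Vance: $109,000 · Dube: $118,900

Profit-interest units total: 71.
Proportional shares: Becker 2/71 × $703,300 = 19,811.27; Okafor 13/71 × $703,300 = 128,773.24; Bergstrom 16/71 × $703,300 = 158,490.14; Nwosu 17/71 × $703,300 = 168,395.77; Vance 11/71 × $703,300 = 108,961.97; Dube 12/71 × $703,300 = 118,867.61.
Rounded to nearest $100: Becker $19,800; Okafor $128,800; Bergstrom $158,500; Nwosu $168,400; Vance $109,000; Dube $118,900. Sum = $703,400.
Difference $703,300 − $703,400 = −$100 applied to largest allocation (Nwosu): Nwosu becomes $168,300.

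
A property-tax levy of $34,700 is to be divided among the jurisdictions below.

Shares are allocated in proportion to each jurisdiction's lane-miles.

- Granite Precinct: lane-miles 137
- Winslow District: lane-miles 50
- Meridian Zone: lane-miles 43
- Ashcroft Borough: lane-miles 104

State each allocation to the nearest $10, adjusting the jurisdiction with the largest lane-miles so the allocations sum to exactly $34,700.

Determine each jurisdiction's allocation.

Lane-miles total: 334.
Raw shares: Granite Precinct 137/334 × $34,700 = 14,233.23; Winslow District 50/334 × $34,700 = 5,194.61; Meridian Zone 43/334 × $34,700 = 4,467.37; Ashcroft Borough 104/334 × $34,700 = 10,804.79.
At nearest $10: Granite Precinct $14,230; Winslow District $5,190; Meridian Zone $4,470; Ashcroft Borough $10,800. Sum = $34,690.
Difference $34,700 − $34,690 = +$10 applied to largest lane-miles (Granite Precinct): Granite Precinct becomes $14,240.

Granite Precinct: $14,240 · Winslow District: $5,190 · Meridian Zone: $4,470 · Ashcroft Borough: $10,800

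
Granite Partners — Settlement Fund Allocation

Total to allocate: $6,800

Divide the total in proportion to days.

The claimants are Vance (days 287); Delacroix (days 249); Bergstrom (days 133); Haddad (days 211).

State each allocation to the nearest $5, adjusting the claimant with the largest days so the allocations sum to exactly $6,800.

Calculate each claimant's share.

Total days = 287 + 249 + 133 + 211 = 880.
Unrounded shares: Vance 2,217.73; Delacroix 1,924.09; Bergstrom 1,027.73; Haddad 1,630.45.
After rounding ($5): Vance $2,220; Delacroix $1,925; Bergstrom $1,030; Haddad $1,630. Sum = $6,805.
Difference $6,800 − $6,805 = −$5 applied to largest days (Vance): Vance becomes $2,215.

Vance: $2,215 | Delacroix: $1,925 | Bergstrom: $1,030 | Haddad: $1,630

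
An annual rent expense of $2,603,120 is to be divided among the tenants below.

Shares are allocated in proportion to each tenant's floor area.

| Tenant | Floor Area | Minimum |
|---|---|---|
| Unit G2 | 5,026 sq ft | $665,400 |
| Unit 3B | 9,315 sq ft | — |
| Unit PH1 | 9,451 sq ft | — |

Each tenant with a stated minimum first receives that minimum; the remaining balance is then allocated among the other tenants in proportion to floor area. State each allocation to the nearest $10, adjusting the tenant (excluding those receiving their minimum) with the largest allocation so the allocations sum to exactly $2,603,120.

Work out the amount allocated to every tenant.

Unit G2: $665,400 · Unit 3B: $961,840 · Unit PH1: $975,880

Guaranteed amounts: Unit G2 $665,400. Remaining pool $1,937,720.
Remaining pool split over remaining floor area 18,766: Unit 3B 961,838.53 → $961,840; Unit PH1 975,881.47 → $975,880.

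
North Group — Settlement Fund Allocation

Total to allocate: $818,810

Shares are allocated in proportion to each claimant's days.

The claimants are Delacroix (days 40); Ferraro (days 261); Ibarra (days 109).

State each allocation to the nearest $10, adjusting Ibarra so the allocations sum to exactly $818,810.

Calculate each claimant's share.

Delacroix: $79,880 · Ferraro: $521,240 · Ibarra: $217,690

Days total: 410.
Unrounded shares: Delacroix 40/410 × $818,810 = 79,883.90; Ferraro 261/410 × $818,810 = 521,242.46; Ibarra 109/410 × $818,810 = 217,683.63.
At nearest $10: Delacroix $79,880; Ferraro $521,240; Ibarra $217,680. Sum = $818,800.
Difference $818,810 − $818,800 = +$10 applied to Ibarra: Ibarra becomes $217,690.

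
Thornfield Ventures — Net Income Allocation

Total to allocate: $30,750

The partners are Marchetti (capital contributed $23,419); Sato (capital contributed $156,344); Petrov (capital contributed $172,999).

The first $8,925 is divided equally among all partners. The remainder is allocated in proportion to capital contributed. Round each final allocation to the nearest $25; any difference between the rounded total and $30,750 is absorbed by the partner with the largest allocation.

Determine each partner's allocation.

Marchetti: $4,425 · Sato: $12,650 · Petrov: $13,675

$8,925 shared equally gives $2,975 per partner.
Remainder $21,825 by capital contributed (total 352,762): Marchetti 1,448.91 → $1,450; Sato 9,672.83 → $9,675; Petrov 10,703.26 → $10,700.
Totals: Marchetti $2,975 + $1,450 = $4,425; Sato $2,975 + $9,675 = $12,650; Petrov $2,975 + $10,700 = $13,675.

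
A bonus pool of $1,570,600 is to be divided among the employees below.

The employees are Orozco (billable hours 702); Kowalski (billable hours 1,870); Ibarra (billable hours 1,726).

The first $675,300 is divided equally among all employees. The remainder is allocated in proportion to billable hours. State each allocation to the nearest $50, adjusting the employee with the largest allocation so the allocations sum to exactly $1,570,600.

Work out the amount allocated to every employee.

Orozco: $371,350; Kowalski: $614,600; Ibarra: $584,650

$675,300 shared equally gives $225,100 per employee.
Remainder $895,300 by billable hours (total 4,298): Orozco 146,230.94 → $146,250; Kowalski 389,532.57 → $389,550; Ibarra 359,536.48 → $359,550.
Rounding difference −$50 on remainder applied to Kowalski.
Totals: Orozco $225,100 + $146,250 = $371,350; Kowalski $225,100 + $389,500 = $614,600; Ibarra $225,100 + $359,550 = $584,650.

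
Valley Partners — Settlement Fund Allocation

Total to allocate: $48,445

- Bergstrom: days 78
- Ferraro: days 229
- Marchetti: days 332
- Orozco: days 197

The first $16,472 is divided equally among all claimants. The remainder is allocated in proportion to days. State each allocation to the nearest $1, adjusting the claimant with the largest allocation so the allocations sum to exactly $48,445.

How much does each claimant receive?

Equal tier: $16,472 ÷ 4 = $4,118 apiece.
Remainder $31,973 by days (total 836): Bergstrom 2,983.13 → $2,983; Ferraro 8,758.15 → $8,758; Marchetti 12,697.41 → $12,697; Orozco 7,534.31 → $7,534.
Rounding difference +$1 on remainder applied to Marchetti.
Totals: Bergstrom $4,118 + $2,983 = $7,101; Ferraro $4,118 + $8,758 = $12,876; Marchetti $4,118 + $12,698 = $16,816; Orozco $4,118 + $7,534 = $11,652.

Bergstrom: $7,101 | Ferraro: $12,876 | Marchetti: $16,816 | Orozco: $11,652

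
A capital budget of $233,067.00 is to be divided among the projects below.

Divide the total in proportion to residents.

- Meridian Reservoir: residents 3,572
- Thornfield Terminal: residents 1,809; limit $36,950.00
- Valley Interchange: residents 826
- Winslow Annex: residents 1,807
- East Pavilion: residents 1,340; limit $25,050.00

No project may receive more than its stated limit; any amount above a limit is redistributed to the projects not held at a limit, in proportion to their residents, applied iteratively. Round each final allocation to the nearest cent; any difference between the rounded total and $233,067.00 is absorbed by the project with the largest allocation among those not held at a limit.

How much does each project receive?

Meridian Reservoir: $98,477.25; Thornfield Terminal: $36,950.00; Valley Interchange: $22,772.17; Winslow Annex: $49,817.58; East Pavilion: $25,050.00

Residents total: 9,354.
Pro-rata shares before constraints: Meridian Reservoir 89,000.9968; Thornfield Terminal 45,073.5731; Valley Interchange 20,580.8576; Winslow Annex 45,023.7405; East Pavilion 33,387.8319.
Cap binds for Thornfield Terminal ($36,950.00), East Pavilion ($25,050.00); remaining pool $171,067.00 reallocated over remaining residents 6,205.
Redistributed shares: Meridian Reservoir 98,477.2480 → $98,477.25; Valley Interchange 22,772.1744 → $22,772.17; Winslow Annex 49,817.5776 → $49,817.58.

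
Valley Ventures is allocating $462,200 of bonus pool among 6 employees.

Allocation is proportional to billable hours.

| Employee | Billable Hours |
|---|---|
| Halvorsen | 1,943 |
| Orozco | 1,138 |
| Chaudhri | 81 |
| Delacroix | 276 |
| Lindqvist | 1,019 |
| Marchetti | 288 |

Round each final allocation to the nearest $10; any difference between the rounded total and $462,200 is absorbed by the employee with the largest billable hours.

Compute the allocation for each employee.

Sum of billable hours: 4,745.
Unrounded shares: Halvorsen 1,943/4,745 × $462,200 = 189,263.35; Orozco 1,138/4,745 × $462,200 = 110,850.07; Chaudhri 81/4,745 × $462,200 = 7,890.03; Delacroix 276/4,745 × $462,200 = 26,884.55; Lindqvist 1,019/4,745 × $462,200 = 99,258.55; Marchetti 288/4,745 × $462,200 = 28,053.45.
Rounded to nearest $10: Halvorsen $189,260; Orozco $110,850; Chaudhri $7,890; Delacroix $26,880; Lindqvist $99,260; Marchetti $28,050. Sum = $462,190.
Difference $462,200 − $462,190 = +$10 applied to largest billable hours (Halvorsen): Halvorsen becomes $189,270.

Halvorsen: $189,270; Orozco: $110,850; Chaudhri: $7,890; Delacroix: $26,880; Lindqvist: $99,260; Marchetti: $28,050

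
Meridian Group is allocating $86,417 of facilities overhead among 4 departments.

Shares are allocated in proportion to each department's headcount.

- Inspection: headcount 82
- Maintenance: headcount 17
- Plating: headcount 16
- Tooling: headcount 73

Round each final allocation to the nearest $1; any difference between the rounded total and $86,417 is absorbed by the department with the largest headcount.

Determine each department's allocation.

Inspection: $37,692 | Maintenance: $7,814 | Plating: $7,355 | Tooling: $33,556

Sum of headcount: 188.
Raw shares: Inspection 82/188 × $86,417 = 37,692.52; Maintenance 17/188 × $86,417 = 7,814.30; Plating 16/188 × $86,417 = 7,354.64; Tooling 73/188 × $86,417 = 33,555.54.
At nearest $1: Inspection $37,693; Maintenance $7,814; Plating $7,355; Tooling $33,556. Sum = $86,418.
Difference $86,417 − $86,418 = −$1 applied to largest headcount (Inspection): Inspection becomes $37,692.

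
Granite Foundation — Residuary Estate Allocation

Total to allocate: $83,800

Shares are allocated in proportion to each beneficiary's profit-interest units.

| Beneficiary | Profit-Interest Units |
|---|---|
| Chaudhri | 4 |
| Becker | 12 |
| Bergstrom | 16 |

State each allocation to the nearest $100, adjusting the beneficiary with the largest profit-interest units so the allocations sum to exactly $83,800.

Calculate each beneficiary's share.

Chaudhri: $10,500; Becker: $31,400; Bergstrom: $41,900

Combined profit-interest units = 4 + 12 + 16 = 32.
Proportional shares: Chaudhri 10,475.00; Becker 31,425.00; Bergstrom 41,900.00.
Rounded to nearest $100: Chaudhri $10,500; Becker $31,400; Bergstrom $41,900. Sum = $83,800.
No rounding difference to absorb.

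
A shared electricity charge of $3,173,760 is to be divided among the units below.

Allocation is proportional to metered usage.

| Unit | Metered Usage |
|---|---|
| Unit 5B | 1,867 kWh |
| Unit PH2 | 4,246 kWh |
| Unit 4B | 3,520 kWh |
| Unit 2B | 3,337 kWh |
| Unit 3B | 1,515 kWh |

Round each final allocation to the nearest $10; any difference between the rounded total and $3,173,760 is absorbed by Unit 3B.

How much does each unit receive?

Unit 5B: $409,070 · Unit PH2: $930,330 · Unit 4B: $771,260 · Unit 2B: $731,160 · Unit 3B: $331,940

Combined metered usage = 14,485.
Unrounded shares: Unit 5B 1,867/14,485 × $3,173,760 = 409,072.14; Unit PH2 4,246/14,485 × $3,173,760 = 930,326.89; Unit 4B 3,520/14,485 × $3,173,760 = 771,255.45; Unit 2B 3,337/14,485 × $3,173,760 = 731,158.93; Unit 3B 1,515/14,485 × $3,173,760 = 331,946.59.
At nearest $10: Unit 5B $409,070; Unit PH2 $930,330; Unit 4B $771,260; Unit 2B $731,160; Unit 3B $331,950. Sum = $3,173,770.
Difference $3,173,760 − $3,173,770 = −$10 applied to Unit 3B: Unit 3B becomes $331,940.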